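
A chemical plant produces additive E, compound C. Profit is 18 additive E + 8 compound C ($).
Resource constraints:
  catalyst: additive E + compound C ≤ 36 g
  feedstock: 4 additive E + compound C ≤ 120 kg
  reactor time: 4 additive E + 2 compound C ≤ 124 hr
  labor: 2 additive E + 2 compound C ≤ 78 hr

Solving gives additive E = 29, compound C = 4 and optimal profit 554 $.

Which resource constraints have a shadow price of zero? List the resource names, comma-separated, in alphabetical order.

catalyst, labor

catalyst: 33/36 (slack 3)
feedstock: 120/120 (binding)
reactor time: 124/124 (binding)
labor: 66/78 (slack 12)
By complementary slackness, a constraint with positive slack has shadow price 0 → catalyst, labor.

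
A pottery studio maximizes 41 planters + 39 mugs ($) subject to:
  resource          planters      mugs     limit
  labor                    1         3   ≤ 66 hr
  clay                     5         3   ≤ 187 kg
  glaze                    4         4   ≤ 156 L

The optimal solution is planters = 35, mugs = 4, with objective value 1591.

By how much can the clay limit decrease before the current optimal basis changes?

Binding constraints: clay, glaze. The basis is B = [[5,3],[4,4]] with det 8.
Per unit decrease in clay, x* moves by d = (-0.5, 0.5).
The basis stays optimal until labor becomes binding; allowable decrease = 19 kg.

19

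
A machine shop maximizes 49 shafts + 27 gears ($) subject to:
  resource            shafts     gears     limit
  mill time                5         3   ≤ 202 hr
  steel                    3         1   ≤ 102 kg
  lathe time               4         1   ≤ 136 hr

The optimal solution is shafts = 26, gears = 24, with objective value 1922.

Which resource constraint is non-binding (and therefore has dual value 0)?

lathe time

mill time: 202/202 (binding)
steel: 102/102 (binding)
lathe time: 128/136 (slack 8)
By complementary slackness, a constraint with positive slack has shadow price 0 → lathe time.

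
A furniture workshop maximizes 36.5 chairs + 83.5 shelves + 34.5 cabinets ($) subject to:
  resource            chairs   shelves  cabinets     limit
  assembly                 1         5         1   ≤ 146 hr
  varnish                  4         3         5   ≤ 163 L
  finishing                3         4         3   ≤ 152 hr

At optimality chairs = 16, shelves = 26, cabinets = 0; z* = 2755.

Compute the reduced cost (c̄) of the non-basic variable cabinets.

Check each constraint at x*: assembly 146/146 (tight); varnish 142/163 (slack 21); finishing 152/152 (tight).
By complementary slackness, y = 0 for the non-binding constraint.
The binding rows give the dual system: 1·y_assembly + 3·y_finishing = 36.5 and 5·y_assembly + 4·y_finishing = 83.5.
→ y_assembly = 9.5 and y_finishing = 9.
Reduced cost of cabinets: c₃ − yᵀa₃ = 34.5 − (9.5·1 + 9·3) = 34.5 − 36.5 = -2.

-2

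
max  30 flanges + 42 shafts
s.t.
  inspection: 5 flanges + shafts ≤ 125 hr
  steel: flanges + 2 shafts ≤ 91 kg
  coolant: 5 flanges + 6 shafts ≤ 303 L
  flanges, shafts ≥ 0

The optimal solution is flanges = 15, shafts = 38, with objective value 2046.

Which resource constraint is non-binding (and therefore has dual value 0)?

inspection

inspection: 113/125 (slack 12)
steel: 91/91 (binding)
coolant: 303/303 (binding)
By complementary slackness, a constraint with positive slack has shadow price 0 → inspection.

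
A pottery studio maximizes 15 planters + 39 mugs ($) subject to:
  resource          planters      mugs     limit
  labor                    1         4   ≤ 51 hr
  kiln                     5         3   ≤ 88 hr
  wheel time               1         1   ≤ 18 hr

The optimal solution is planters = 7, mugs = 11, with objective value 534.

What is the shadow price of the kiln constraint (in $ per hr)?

0

Check each constraint at x*: labor 51/51 (tight); kiln 68/88 (slack 20); wheel time 18/18 (tight).
By complementary slackness, y = 0 for the non-binding constraint.
Dual feasibility on the basic columns requires 1·y_labor + 1·y_wheel time = 15, 4·y_labor + 1·y_wheel time = 39.
Solving: y_labor = 8, y_wheel time = 7.
Shadow price of kiln = 0.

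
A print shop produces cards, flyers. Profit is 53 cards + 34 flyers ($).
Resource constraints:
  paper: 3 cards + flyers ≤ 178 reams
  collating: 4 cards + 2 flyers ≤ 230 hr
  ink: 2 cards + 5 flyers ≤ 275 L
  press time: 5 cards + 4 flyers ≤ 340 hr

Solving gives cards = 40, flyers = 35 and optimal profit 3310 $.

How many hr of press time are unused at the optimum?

press time used = 5·40 + 4·35 = 340; slack = 340 − 340 = 0.

0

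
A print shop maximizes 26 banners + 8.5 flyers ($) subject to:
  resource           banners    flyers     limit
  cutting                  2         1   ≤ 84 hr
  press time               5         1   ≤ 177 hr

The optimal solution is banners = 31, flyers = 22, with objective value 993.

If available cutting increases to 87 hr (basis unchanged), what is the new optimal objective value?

1009.5

Check each constraint at x*: cutting 84/84 (tight); press time 177/177 (tight).
The binding rows give the dual system: 2·y_cutting + 5·y_press time = 26 and 1·y_cutting + 1·y_press time = 8.5.
→ y_cutting = 5.5 and y_press time = 3.
Δz = y_cutting·Δb = 5.5 × (3) = 16.5, so new z* = 993 + 16.5 = 1009.5.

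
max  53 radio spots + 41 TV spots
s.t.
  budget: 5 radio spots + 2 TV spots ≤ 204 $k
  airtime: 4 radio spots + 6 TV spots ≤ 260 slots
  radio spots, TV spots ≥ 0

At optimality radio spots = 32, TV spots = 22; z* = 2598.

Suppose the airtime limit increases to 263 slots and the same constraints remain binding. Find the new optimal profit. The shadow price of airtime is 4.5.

Δb = 3, so new z* = 2598 + (4.5)·(3) = 2598 + 13.5 = 2611.5.

2611.5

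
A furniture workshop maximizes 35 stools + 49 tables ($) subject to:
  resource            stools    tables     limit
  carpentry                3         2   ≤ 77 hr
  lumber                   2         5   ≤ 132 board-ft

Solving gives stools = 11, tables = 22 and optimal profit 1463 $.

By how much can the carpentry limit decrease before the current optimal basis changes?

24.2

Binding constraints: carpentry, lumber. The basis is B = [[3,2],[2,5]] with det 11.
Per unit decrease in carpentry, x* moves by d = (-0.4545, 0.1818).
The basis stays optimal until stools reaches 0; allowable decrease = 24.2 hr.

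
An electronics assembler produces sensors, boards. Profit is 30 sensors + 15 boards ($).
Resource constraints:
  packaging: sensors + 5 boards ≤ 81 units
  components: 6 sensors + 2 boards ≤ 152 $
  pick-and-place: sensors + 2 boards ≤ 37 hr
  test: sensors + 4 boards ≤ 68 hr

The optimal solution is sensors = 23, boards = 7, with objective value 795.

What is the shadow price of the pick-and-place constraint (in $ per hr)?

Check each constraint at x*: packaging 58/81 (slack 23); components 152/152 (tight); pick-and-place 37/37 (tight); test 51/68 (slack 17).
Slack constraints have shadow price 0 (complementary slackness).
Dual feasibility on the basic columns requires 6·y_components + 1·y_pick-and-place = 30, 2·y_components + 2·y_pick-and-place = 15.
This yields shadow prices y_components = 4.5, y_pick-and-place = 3.
Shadow price of pick-and-place = 3.

3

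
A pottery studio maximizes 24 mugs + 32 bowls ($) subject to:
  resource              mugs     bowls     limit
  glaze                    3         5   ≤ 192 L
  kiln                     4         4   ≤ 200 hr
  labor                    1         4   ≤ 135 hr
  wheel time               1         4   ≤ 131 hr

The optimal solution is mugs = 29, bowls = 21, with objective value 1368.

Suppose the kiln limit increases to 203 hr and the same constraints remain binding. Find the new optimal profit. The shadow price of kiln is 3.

Δb = 3, so new z* = 1368 + (3)·(3) = 1368 + 9 = 1377.

1377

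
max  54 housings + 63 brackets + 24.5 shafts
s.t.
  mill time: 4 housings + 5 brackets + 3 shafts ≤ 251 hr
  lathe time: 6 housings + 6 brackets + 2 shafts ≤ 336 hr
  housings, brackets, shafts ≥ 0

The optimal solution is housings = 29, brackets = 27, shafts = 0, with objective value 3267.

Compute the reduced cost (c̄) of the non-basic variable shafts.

Check each constraint at x*: mill time 251/251 (tight); lathe time 336/336 (tight).
The binding rows give the dual system: 4·y_mill time + 6·y_lathe time = 54 and 5·y_mill time + 6·y_lathe time = 63.
Solving: y_mill time = 9, y_lathe time = 3.
Reduced cost of shafts: c₃ − yᵀa₃ = 24.5 − (9·3 + 3·2) = 24.5 − 33 = -8.5.

-8.5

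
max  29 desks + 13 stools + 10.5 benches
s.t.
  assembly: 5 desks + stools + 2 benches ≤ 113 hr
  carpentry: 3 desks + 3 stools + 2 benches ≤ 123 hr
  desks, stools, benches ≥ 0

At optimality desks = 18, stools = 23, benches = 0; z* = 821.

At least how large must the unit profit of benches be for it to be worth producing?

14

Both assembly and carpentry are binding at x*.
Dual feasibility on the basic columns requires 5·y_assembly + 3·y_carpentry = 29, 1·y_assembly + 3·y_carpentry = 13.
This yields shadow prices y_assembly = 4, y_carpentry = 3.
benches enters the basis when its profit ≥ yᵀa₃ = 4·2 + 3·2 = 14.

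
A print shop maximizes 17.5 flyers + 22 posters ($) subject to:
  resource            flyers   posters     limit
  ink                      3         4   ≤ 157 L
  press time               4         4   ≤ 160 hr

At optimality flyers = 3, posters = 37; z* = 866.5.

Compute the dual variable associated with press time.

Both ink and press time are binding at x*.
From A_Bᵀ y = c: 3·y_ink + 4·y_press time = 17.5; 4·y_ink + 4·y_press time = 22.
→ y_ink = 4.5 and y_press time = 1.
Shadow price of press time = 1.

1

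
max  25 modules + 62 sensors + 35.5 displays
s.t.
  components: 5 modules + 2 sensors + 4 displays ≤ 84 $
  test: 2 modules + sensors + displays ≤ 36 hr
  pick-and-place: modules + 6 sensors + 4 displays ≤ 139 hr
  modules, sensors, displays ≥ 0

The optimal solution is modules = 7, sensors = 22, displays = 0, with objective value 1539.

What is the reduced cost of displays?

At the optimum: components uses 79 of 84 (slack = 5); test uses 36 of 36 (binding); pick-and-place uses 139 of 139 (binding).
By complementary slackness, y = 0 for the non-binding constraint.
The binding rows give the dual system: 2·y_test + 1·y_pick-and-place = 25 and 1·y_test + 6·y_pick-and-place = 62.
→ y_test = 8 and y_pick-and-place = 9.
Reduced cost of displays: c₃ − yᵀa₃ = 35.5 − (8·1 + 9·4) = 35.5 − 44 = -8.5.

-8.5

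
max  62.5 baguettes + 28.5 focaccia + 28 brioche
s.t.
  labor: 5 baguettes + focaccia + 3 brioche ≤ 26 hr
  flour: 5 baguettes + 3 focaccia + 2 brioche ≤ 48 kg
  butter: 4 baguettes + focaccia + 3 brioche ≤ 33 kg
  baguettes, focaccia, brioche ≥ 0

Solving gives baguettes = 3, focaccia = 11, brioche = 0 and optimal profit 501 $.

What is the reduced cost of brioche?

Binding: labor and flour. Non-binding: butter (10 unused).
By complementary slackness, y = 0 for the non-binding constraint.
The binding rows give the dual system: 5·y_labor + 5·y_flour = 62.5 and 1·y_labor + 3·y_flour = 28.5.
This yields shadow prices y_labor = 4.5, y_flour = 8.
Reduced cost of brioche: c₃ − yᵀa₃ = 28 − (4.5·3 + 8·2) = 28 − 29.5 = -1.5.

-1.5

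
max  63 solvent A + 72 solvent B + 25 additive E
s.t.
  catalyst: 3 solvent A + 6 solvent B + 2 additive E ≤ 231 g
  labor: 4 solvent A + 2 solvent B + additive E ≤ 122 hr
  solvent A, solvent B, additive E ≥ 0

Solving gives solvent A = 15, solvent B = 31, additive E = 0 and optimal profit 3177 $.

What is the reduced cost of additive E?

-2

At the optimum: catalyst uses 231 of 231 (binding); labor uses 122 of 122 (binding).
From A_Bᵀ y = c: 3·y_catalyst + 4·y_labor = 63; 6·y_catalyst + 2·y_labor = 72.
→ y_catalyst = 9 and y_labor = 9.
Reduced cost of additive E: c₃ − yᵀa₃ = 25 − (9·2 + 9·1) = 25 − 27 = -2.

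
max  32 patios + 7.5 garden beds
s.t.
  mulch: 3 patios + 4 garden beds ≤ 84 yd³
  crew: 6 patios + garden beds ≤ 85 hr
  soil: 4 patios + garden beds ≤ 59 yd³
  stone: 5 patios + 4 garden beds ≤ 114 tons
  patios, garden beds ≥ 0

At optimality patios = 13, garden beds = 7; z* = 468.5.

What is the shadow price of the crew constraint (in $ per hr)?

Binding: crew and soil. Non-binding: mulch (17 unused), stone (21 unused).
By complementary slackness, y = 0 for the non-binding constraints.
From A_Bᵀ y = c: 6·y_crew + 4·y_soil = 32; 1·y_crew + 1·y_soil = 7.5.
Solving: y_crew = 1, y_soil = 6.5.
Shadow price of crew = 1.

1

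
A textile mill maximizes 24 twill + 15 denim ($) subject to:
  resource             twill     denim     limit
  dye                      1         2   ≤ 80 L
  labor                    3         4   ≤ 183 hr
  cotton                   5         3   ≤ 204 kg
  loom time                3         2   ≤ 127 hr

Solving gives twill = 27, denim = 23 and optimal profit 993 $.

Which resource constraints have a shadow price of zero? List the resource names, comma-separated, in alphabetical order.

dye: 73/80 (slack 7)
labor: 173/183 (slack 10)
cotton: 204/204 (binding)
loom time: 127/127 (binding)
By complementary slackness, a constraint with positive slack has shadow price 0 → dye, labor.

dye, labor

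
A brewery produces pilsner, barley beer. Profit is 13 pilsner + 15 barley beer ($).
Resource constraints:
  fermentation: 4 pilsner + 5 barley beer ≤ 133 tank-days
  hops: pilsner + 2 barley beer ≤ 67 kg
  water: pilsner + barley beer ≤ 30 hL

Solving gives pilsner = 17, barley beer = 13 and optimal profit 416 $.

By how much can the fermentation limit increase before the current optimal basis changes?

17

Binding constraints: fermentation, water. The basis is B = [[4,5],[1,1]] with det -1.
Per unit increase in fermentation, x* moves by d = (-1, 1).
The basis stays optimal until pilsner reaches 0; allowable increase = 17 tank-days.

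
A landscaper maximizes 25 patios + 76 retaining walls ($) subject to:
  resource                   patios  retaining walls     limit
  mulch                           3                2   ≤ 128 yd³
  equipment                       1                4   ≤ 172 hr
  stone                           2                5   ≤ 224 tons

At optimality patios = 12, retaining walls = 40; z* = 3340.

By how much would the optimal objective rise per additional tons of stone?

8

Binding: equipment and stone. Non-binding: mulch (12 unused).
Since mulch is not tight, its dual is 0.
Dual feasibility on the basic columns requires 1·y_equipment + 2·y_stone = 25, 4·y_equipment + 5·y_stone = 76.
→ y_equipment = 9 and y_stone = 8.
Shadow price of stone = 8.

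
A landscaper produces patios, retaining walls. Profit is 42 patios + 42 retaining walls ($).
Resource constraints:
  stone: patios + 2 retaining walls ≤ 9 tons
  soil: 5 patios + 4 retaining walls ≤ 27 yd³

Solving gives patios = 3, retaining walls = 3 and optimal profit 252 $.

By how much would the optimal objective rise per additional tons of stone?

7

Check each constraint at x*: stone 9/9 (tight); soil 27/27 (tight).
The binding rows give the dual system: 1·y_stone + 5·y_soil = 42 and 2·y_stone + 4·y_soil = 42.
This yields shadow prices y_stone = 7, y_soil = 7.
Shadow price of stone = 7.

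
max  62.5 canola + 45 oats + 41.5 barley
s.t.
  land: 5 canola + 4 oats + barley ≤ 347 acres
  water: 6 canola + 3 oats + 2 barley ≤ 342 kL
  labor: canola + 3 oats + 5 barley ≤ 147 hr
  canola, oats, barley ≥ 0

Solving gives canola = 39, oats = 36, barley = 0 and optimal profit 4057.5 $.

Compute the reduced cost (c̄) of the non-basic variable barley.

At the optimum: land uses 339 of 347 (slack = 8); water uses 342 of 342 (binding); labor uses 147 of 147 (binding).
Slack constraints have shadow price 0 (complementary slackness).
Dual feasibility on the basic columns requires 6·y_water + 1·y_labor = 62.5, 3·y_water + 3·y_labor = 45.
→ y_water = 9.5 and y_labor = 5.5.
Reduced cost of barley: c₃ − yᵀa₃ = 41.5 − (9.5·2 + 5.5·5) = 41.5 − 46.5 = -5.

-5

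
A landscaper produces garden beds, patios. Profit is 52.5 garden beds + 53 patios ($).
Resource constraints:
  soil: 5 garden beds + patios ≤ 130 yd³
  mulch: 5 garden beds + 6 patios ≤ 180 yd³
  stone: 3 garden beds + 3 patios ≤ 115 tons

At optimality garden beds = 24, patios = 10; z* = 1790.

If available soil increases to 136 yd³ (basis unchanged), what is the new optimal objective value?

1802

At the optimum: soil uses 130 of 130 (binding); mulch uses 180 of 180 (binding); stone uses 102 of 115 (slack = 13).
By complementary slackness, y = 0 for the non-binding constraint.
The binding rows give the dual system: 5·y_soil + 5·y_mulch = 52.5 and 1·y_soil + 6·y_mulch = 53.
Solving: y_soil = 2, y_mulch = 8.5.
Δz = y_soil·Δb = 2 × (6) = 12, so new z* = 1790 + 12 = 1802.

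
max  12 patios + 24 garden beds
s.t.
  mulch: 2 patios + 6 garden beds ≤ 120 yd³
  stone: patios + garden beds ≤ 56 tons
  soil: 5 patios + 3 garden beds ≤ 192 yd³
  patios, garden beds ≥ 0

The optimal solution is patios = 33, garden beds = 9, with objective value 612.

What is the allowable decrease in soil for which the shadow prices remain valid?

Binding constraints: mulch, soil. The basis is B = [[2,6],[5,3]] with det -24.
Per unit decrease in soil, x* moves by d = (-0.25, 0.0833).
The basis stays optimal until patios reaches 0; allowable decrease = 132 yd³.

132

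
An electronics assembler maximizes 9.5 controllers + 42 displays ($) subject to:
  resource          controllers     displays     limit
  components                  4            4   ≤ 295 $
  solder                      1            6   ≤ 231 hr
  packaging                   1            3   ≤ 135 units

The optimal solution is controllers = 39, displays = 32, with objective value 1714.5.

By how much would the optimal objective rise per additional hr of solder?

4.5

Binding: solder and packaging. Non-binding: components (11 unused).
By complementary slackness, y = 0 for the non-binding constraint.
From A_Bᵀ y = c: 1·y_solder + 1·y_packaging = 9.5; 6·y_solder + 3·y_packaging = 42.
Solving: y_solder = 4.5, y_packaging = 5.
Shadow price of solder = 4.5.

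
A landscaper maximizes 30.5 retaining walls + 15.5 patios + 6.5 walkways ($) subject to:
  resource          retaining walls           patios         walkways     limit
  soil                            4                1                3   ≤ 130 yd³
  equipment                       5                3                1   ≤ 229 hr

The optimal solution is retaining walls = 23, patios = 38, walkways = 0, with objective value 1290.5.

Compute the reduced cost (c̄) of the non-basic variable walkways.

-4

Both soil and equipment are binding at x*.
The binding rows give the dual system: 4·y_soil + 5·y_equipment = 30.5 and 1·y_soil + 3·y_equipment = 15.5.
This yields shadow prices y_soil = 2, y_equipment = 4.5.
Reduced cost of walkways: c₃ − yᵀa₃ = 6.5 − (2·3 + 4.5·1) = 6.5 − 10.5 = -4.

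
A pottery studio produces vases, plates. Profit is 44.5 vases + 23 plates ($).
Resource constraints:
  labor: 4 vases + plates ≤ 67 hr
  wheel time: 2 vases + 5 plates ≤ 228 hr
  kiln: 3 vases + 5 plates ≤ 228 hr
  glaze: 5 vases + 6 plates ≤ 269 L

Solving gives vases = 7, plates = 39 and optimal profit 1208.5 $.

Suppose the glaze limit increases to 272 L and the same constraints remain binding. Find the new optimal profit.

At the optimum: labor uses 67 of 67 (binding); wheel time uses 209 of 228 (slack = 19); kiln uses 216 of 228 (slack = 12); glaze uses 269 of 269 (binding).
Slack constraints have shadow price 0 (complementary slackness).
The binding rows give the dual system: 4·y_labor + 5·y_glaze = 44.5 and 1·y_labor + 6·y_glaze = 23.
This yields shadow prices y_labor = 8, y_glaze = 2.5.
Δz = y_glaze·Δb = 2.5 × (3) = 7.5, so new z* = 1208.5 + 7.5 = 1216.

1216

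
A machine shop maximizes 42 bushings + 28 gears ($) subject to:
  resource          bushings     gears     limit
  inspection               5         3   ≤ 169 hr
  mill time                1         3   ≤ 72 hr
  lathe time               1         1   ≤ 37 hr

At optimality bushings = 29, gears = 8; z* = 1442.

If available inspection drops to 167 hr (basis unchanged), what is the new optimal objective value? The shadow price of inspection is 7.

Δb = -2, so new z* = 1442 + (7)·(-2) = 1442 − 14 = 1428.

1428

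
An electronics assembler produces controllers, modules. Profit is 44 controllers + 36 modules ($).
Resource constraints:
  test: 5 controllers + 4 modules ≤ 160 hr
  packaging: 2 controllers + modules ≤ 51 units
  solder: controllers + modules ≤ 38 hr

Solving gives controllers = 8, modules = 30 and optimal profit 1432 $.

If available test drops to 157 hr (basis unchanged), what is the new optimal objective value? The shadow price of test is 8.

Δb = -3, so new z* = 1432 + (8)·(-3) = 1432 − 24 = 1408.

1408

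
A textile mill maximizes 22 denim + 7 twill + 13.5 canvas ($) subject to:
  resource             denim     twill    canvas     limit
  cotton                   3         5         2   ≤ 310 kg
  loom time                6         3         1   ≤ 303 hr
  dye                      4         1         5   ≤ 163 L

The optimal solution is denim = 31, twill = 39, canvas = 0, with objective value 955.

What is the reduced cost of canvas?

-7.5

At the optimum: cotton uses 288 of 310 (slack = 22); loom time uses 303 of 303 (binding); dye uses 163 of 163 (binding).
By complementary slackness, y = 0 for the non-binding constraint.
The binding rows give the dual system: 6·y_loom time + 4·y_dye = 22 and 3·y_loom time + 1·y_dye = 7.
Solving: y_loom time = 1, y_dye = 4.
Reduced cost of canvas: c₃ − yᵀa₃ = 13.5 − (1·1 + 4·5) = 13.5 − 21 = -7.5.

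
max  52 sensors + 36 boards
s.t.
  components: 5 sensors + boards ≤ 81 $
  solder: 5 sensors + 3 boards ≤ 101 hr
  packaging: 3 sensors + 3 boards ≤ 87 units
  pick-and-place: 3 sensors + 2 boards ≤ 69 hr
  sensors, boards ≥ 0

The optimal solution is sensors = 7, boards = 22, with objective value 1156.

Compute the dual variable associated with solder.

At the optimum: components uses 57 of 81 (slack = 24); solder uses 101 of 101 (binding); packaging uses 87 of 87 (binding); pick-and-place uses 65 of 69 (slack = 4).
By complementary slackness, y = 0 for the non-binding constraints.
The binding rows give the dual system: 5·y_solder + 3·y_packaging = 52 and 3·y_solder + 3·y_packaging = 36.
→ y_solder = 8 and y_packaging = 4.
Shadow price of solder = 8.

8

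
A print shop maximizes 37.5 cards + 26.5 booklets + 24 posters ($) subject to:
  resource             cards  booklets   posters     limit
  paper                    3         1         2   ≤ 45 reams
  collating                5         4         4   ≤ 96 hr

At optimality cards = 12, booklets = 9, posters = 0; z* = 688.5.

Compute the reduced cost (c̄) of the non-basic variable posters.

Both paper and collating are binding at x*.
The binding rows give the dual system: 3·y_paper + 5·y_collating = 37.5 and 1·y_paper + 4·y_collating = 26.5.
This yields shadow prices y_paper = 2.5, y_collating = 6.
Reduced cost of posters: c₃ − yᵀa₃ = 24 − (2.5·2 + 6·4) = 24 − 29 = -5.

-5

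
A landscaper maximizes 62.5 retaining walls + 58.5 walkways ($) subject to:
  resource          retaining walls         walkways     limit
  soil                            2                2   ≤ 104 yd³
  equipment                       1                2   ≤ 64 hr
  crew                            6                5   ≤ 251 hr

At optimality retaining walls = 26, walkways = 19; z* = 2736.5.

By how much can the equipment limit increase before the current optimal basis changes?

36.4

Binding constraints: equipment, crew. The basis is B = [[1,2],[6,5]] with det -7.
Per unit increase in equipment, x* moves by d = (-0.7143, 0.8571).
The basis stays optimal until retaining walls reaches 0; allowable increase = 36.4 hr.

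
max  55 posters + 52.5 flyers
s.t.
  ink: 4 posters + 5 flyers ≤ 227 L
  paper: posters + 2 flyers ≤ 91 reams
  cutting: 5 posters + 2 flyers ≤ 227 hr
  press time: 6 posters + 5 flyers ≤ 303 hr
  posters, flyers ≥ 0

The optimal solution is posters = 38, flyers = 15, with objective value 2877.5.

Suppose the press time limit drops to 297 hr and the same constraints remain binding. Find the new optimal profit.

2838.5

Binding: ink and press time. Non-binding: paper (23 unused), cutting (7 unused).
By complementary slackness, y = 0 for the non-binding constraints.
Dual feasibility on the basic columns requires 4·y_ink + 6·y_press time = 55, 5·y_ink + 5·y_press time = 52.5.
Solving: y_ink = 4, y_press time = 6.5.
Δz = y_press time·Δb = 6.5 × (-6) = -39, so new z* = 2877.5 − 39 = 2838.5.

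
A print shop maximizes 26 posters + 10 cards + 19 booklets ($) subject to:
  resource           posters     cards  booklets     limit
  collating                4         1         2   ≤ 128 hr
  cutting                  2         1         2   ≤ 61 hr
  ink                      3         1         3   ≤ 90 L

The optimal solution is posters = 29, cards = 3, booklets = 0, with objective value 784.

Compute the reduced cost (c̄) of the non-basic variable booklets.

At the optimum: collating uses 119 of 128 (slack = 9); cutting uses 61 of 61 (binding); ink uses 90 of 90 (binding).
By complementary slackness, y = 0 for the non-binding constraint.
From A_Bᵀ y = c: 2·y_cutting + 3·y_ink = 26; 1·y_cutting + 1·y_ink = 10.
Solving: y_cutting = 4, y_ink = 6.
Reduced cost of booklets: c₃ − yᵀa₃ = 19 − (4·2 + 6·3) = 19 − 26 = -7.

-7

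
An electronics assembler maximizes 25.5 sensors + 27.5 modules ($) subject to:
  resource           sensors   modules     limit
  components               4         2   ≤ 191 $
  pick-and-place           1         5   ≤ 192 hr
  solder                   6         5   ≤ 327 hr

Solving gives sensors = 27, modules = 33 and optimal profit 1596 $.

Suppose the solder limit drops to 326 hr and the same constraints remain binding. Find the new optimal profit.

Binding: pick-and-place and solder. Non-binding: components (17 unused).
Since components is not tight, its dual is 0.
The binding rows give the dual system: 1·y_pick-and-place + 6·y_solder = 25.5 and 5·y_pick-and-place + 5·y_solder = 27.5.
This yields shadow prices y_pick-and-place = 1.5, y_solder = 4.
Δz = y_solder·Δb = 4 × (-1) = -4, so new z* = 1596 − 4 = 1592.

1592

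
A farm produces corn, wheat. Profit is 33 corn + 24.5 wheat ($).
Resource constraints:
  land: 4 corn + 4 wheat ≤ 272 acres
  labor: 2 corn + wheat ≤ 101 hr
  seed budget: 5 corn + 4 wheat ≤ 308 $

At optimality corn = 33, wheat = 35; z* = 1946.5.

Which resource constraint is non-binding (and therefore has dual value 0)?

land: 272/272 (binding)
labor: 101/101 (binding)
seed budget: 305/308 (slack 3)
By complementary slackness, a constraint with positive slack has shadow price 0 → seed budget.

seed budget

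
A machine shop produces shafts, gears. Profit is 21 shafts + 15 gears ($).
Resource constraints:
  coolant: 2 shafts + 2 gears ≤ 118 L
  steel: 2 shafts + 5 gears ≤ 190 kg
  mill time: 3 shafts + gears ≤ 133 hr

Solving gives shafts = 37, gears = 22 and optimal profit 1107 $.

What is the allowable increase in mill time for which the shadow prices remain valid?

44

Binding constraints: coolant, mill time. The basis is B = [[2,2],[3,1]] with det -4.
Per unit increase in mill time, x* moves by d = (0.5, -0.5).
The basis stays optimal until gears reaches 0; allowable increase = 44 hr.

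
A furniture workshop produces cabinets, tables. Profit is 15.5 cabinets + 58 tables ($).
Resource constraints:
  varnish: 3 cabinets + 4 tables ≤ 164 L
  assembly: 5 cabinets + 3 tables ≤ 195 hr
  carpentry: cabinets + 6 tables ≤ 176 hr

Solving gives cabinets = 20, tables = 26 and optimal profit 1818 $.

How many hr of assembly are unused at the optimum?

assembly used = 5·20 + 3·26 = 178; slack = 195 − 178 = 17.

17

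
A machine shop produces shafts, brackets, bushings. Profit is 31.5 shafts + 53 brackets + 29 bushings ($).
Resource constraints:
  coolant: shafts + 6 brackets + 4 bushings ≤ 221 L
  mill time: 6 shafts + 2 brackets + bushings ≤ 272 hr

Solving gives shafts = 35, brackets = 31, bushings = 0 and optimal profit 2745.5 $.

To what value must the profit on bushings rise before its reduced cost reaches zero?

34

Both coolant and mill time are binding at x*.
Dual feasibility on the basic columns requires 1·y_coolant + 6·y_mill time = 31.5, 6·y_coolant + 2·y_mill time = 53.
Solving: y_coolant = 7.5, y_mill time = 4.
bushings enters the basis when its profit ≥ yᵀa₃ = 7.5·4 + 4·1 = 34.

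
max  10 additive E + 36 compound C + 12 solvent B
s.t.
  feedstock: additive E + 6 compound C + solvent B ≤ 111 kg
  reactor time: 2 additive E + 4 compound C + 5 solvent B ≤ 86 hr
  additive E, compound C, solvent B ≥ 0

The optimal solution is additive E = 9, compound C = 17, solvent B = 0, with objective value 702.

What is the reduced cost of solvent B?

At the optimum: feedstock uses 111 of 111 (binding); reactor time uses 86 of 86 (binding).
Dual feasibility on the basic columns requires 1·y_feedstock + 2·y_reactor time = 10, 6·y_feedstock + 4·y_reactor time = 36.
Solving: y_feedstock = 4, y_reactor time = 3.
Reduced cost of solvent B: c₃ − yᵀa₃ = 12 − (4·1 + 3·5) = 12 − 19 = -7.

-7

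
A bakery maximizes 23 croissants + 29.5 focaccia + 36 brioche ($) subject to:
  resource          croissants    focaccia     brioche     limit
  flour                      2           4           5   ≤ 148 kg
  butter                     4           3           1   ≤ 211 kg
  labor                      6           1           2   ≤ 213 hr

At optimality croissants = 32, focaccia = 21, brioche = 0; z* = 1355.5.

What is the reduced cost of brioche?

-2

At the optimum: flour uses 148 of 148 (binding); butter uses 191 of 211 (slack = 20); labor uses 213 of 213 (binding).
Slack constraints have shadow price 0 (complementary slackness).
The binding rows give the dual system: 2·y_flour + 6·y_labor = 23 and 4·y_flour + 1·y_labor = 29.5.
Solving: y_flour = 7, y_labor = 1.5.
Reduced cost of brioche: c₃ − yᵀa₃ = 36 − (7·5 + 1.5·2) = 36 − 38 = -2.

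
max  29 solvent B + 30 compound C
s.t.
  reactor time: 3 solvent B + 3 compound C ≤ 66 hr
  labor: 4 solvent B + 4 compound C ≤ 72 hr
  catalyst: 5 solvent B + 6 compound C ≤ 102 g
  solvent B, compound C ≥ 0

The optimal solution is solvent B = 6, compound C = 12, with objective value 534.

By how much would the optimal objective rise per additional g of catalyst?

1

Check each constraint at x*: reactor time 54/66 (slack 12); labor 72/72 (tight); catalyst 102/102 (tight).
Since reactor time is not tight, its dual is 0.
Dual feasibility on the basic columns requires 4·y_labor + 5·y_catalyst = 29, 4·y_labor + 6·y_catalyst = 30.
Solving: y_labor = 6, y_catalyst = 1.
Shadow price of catalyst = 1.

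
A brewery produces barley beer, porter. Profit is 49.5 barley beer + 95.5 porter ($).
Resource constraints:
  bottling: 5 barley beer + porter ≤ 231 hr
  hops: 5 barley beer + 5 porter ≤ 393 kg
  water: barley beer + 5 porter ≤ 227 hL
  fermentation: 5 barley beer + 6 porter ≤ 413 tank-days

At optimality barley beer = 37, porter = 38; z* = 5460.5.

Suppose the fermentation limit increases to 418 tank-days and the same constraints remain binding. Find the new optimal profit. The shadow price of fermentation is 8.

5500.5

Δb = 5, so new z* = 5460.5 + (8)·(5) = 5460.5 + 40 = 5500.5.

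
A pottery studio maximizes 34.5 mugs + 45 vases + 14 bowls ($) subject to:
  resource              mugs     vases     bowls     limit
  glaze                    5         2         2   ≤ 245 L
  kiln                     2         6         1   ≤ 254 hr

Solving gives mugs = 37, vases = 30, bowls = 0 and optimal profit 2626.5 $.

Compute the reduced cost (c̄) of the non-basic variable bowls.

-1

Both glaze and kiln are binding at x*.
The binding rows give the dual system: 5·y_glaze + 2·y_kiln = 34.5 and 2·y_glaze + 6·y_kiln = 45.
→ y_glaze = 4.5 and y_kiln = 6.
Reduced cost of bowls: c₃ − yᵀa₃ = 14 − (4.5·2 + 6·1) = 14 − 15 = -1.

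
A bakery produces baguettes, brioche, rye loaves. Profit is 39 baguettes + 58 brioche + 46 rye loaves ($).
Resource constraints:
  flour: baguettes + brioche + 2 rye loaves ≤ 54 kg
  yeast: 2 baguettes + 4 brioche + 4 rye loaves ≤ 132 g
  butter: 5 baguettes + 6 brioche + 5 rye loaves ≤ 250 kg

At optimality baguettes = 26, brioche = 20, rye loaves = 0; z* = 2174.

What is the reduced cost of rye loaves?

Check each constraint at x*: flour 46/54 (slack 8); yeast 132/132 (tight); butter 250/250 (tight).
Since flour is not tight, its dual is 0.
From A_Bᵀ y = c: 2·y_yeast + 5·y_butter = 39; 4·y_yeast + 6·y_butter = 58.
Solving: y_yeast = 7, y_butter = 5.
Reduced cost of rye loaves: c₃ − yᵀa₃ = 46 − (7·4 + 5·5) = 46 − 53 = -7.

-7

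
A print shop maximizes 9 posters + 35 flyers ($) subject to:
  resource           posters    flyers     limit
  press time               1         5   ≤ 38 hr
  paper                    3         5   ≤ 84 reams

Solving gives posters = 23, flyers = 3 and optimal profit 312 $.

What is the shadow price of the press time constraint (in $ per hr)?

Both press time and paper are binding at x*.
Dual feasibility on the basic columns requires 1·y_press time + 3·y_paper = 9, 5·y_press time + 5·y_paper = 35.
This yields shadow prices y_press time = 6, y_paper = 1.
Shadow price of press time = 6.

6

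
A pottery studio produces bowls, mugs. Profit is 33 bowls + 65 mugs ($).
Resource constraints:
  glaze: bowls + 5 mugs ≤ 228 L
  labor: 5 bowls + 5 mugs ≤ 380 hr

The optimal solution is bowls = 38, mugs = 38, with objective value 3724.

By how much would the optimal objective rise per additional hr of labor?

Both glaze and labor are binding at x*.
From A_Bᵀ y = c: 1·y_glaze + 5·y_labor = 33; 5·y_glaze + 5·y_labor = 65.
→ y_glaze = 8 and y_labor = 5.
Shadow price of labor = 5.

5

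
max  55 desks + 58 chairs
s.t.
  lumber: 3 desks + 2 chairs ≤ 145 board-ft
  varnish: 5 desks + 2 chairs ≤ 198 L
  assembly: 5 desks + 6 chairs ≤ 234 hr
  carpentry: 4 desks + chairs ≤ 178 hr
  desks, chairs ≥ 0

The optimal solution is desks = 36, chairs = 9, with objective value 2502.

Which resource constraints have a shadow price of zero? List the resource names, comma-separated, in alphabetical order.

lumber: 126/145 (slack 19)
varnish: 198/198 (binding)
assembly: 234/234 (binding)
carpentry: 153/178 (slack 25)
By complementary slackness, a constraint with positive slack has shadow price 0 → carpentry, lumber.

carpentry, lumber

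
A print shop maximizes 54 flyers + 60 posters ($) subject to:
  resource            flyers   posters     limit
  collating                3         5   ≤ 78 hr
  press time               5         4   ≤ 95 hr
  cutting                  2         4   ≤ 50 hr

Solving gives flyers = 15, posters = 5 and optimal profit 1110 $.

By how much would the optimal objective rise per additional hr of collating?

0

At the optimum: collating uses 70 of 78 (slack = 8); press time uses 95 of 95 (binding); cutting uses 50 of 50 (binding).
By complementary slackness, y = 0 for the non-binding constraint.
The binding rows give the dual system: 5·y_press time + 2·y_cutting = 54 and 4·y_press time + 4·y_cutting = 60.
→ y_press time = 8 and y_cutting = 7.
Shadow price of collating = 0.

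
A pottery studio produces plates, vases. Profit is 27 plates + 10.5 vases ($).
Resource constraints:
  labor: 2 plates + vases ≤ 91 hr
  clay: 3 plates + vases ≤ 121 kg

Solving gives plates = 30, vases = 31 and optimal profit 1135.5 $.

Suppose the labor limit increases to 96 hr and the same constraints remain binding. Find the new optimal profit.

Check each constraint at x*: labor 91/91 (tight); clay 121/121 (tight).
From A_Bᵀ y = c: 2·y_labor + 3·y_clay = 27; 1·y_labor + 1·y_clay = 10.5.
→ y_labor = 4.5 and y_clay = 6.
Δz = y_labor·Δb = 4.5 × (5) = 22.5, so new z* = 1135.5 + 22.5 = 1158.

1158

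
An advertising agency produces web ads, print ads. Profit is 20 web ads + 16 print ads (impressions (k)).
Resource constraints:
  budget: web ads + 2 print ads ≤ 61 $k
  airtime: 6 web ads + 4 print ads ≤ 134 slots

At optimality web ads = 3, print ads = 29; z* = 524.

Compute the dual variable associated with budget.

2

Check each constraint at x*: budget 61/61 (tight); airtime 134/134 (tight).
Dual feasibility on the basic columns requires 1·y_budget + 6·y_airtime = 20, 2·y_budget + 4·y_airtime = 16.
→ y_budget = 2 and y_airtime = 3.
Shadow price of budget = 2.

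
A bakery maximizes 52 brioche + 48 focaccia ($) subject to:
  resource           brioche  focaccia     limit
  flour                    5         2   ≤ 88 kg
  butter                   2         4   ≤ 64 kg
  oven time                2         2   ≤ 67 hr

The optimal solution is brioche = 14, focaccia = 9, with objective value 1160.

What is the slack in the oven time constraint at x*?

21

oven time used = 2·14 + 2·9 = 46; slack = 67 − 46 = 21.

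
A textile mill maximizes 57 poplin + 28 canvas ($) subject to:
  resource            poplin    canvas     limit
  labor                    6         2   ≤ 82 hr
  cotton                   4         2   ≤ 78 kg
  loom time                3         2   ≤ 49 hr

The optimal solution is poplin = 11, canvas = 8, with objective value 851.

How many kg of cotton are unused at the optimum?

cotton used = 4·11 + 2·8 = 60; slack = 78 − 60 = 18.

18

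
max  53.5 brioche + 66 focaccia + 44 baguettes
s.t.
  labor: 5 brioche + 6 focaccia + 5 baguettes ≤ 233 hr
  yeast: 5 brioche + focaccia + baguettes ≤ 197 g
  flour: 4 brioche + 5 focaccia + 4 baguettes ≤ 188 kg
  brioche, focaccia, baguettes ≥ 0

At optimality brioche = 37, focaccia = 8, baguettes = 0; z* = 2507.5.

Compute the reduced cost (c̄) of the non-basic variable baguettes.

At the optimum: labor uses 233 of 233 (binding); yeast uses 193 of 197 (slack = 4); flour uses 188 of 188 (binding).
Since yeast is not tight, its dual is 0.
From A_Bᵀ y = c: 5·y_labor + 4·y_flour = 53.5; 6·y_labor + 5·y_flour = 66.
→ y_labor = 3.5 and y_flour = 9.
Reduced cost of baguettes: c₃ − yᵀa₃ = 44 − (3.5·5 + 9·4) = 44 − 53.5 = -9.5.

-9.5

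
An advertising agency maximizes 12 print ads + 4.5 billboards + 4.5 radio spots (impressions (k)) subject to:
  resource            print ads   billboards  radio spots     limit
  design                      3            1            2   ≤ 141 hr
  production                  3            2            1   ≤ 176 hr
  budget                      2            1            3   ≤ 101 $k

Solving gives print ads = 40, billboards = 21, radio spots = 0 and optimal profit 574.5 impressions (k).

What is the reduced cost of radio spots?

-6

At the optimum: design uses 141 of 141 (binding); production uses 162 of 176 (slack = 14); budget uses 101 of 101 (binding).
Since production is not tight, its dual is 0.
The binding rows give the dual system: 3·y_design + 2·y_budget = 12 and 1·y_design + 1·y_budget = 4.5.
→ y_design = 3 and y_budget = 1.5.
Reduced cost of radio spots: c₃ − yᵀa₃ = 4.5 − (3·2 + 1.5·3) = 4.5 − 10.5 = -6.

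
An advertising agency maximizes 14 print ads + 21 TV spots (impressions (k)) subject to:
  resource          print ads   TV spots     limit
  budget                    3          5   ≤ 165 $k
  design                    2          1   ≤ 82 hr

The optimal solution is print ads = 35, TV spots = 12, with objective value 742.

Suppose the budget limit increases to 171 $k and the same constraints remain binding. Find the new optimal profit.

766

Both budget and design are binding at x*.
The binding rows give the dual system: 3·y_budget + 2·y_design = 14 and 5·y_budget + 1·y_design = 21.
Solving: y_budget = 4, y_design = 1.
Δz = y_budget·Δb = 4 × (6) = 24, so new z* = 742 + 24 = 766.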